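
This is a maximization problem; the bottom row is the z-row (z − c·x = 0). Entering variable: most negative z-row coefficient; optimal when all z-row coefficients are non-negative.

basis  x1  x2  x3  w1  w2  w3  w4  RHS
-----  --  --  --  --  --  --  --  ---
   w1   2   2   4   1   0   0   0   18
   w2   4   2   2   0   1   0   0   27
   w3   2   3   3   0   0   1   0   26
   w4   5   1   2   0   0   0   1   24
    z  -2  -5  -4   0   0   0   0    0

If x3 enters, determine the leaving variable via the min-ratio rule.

w1

Column x3 entries and ratios — w1: 18/4 = 9/2; w2: 27/2 = 27/2; w3: 26/3 = 26/3; w4: 24/2 = 12.
Smallest ratio is 9/2 in the row of w1, so w1 leaves.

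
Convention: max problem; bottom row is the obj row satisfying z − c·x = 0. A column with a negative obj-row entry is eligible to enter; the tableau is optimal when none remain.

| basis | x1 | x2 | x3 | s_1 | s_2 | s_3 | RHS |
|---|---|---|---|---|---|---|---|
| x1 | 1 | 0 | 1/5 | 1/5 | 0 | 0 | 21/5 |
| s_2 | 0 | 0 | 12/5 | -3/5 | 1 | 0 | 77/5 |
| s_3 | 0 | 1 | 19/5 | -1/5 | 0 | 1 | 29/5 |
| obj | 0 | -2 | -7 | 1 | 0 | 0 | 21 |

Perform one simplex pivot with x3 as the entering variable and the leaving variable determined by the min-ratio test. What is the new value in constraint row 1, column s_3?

Ratio test on column x3 — row 1: (21/5)/(1/5) = 21; row 2: (77/5)/(12/5) = 77/12; row 3: (29/5)/(19/5) = 29/19. Minimum is 29/19 at row 3 (s_3 leaves); pivot element 19/5.
Divide row 3 by 19/5; eliminate column x3 from the other rows.
Row 1 update in column s_3: 0 − (1/5)·(5/19) = -1/19.

-1/19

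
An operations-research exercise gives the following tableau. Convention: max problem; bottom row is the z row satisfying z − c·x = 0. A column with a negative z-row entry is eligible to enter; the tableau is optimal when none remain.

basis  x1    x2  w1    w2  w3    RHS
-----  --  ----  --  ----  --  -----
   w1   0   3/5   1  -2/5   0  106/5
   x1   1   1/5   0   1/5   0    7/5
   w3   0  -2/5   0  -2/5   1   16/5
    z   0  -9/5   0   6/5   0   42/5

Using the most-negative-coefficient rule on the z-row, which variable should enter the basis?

x2

Negative z-row entries: x2: -9/5.
The most negative is -9/5 in column x2, so x2 enters.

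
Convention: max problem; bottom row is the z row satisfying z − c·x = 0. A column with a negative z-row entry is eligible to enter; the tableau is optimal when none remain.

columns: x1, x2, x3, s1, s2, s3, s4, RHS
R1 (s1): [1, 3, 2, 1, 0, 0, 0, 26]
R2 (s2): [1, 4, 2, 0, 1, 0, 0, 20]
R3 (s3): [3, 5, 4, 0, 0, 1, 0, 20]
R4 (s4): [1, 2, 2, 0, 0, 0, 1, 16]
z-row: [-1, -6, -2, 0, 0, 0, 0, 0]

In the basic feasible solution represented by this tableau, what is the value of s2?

20

s2 is basic (row 2); its value is the RHS of that row, 20.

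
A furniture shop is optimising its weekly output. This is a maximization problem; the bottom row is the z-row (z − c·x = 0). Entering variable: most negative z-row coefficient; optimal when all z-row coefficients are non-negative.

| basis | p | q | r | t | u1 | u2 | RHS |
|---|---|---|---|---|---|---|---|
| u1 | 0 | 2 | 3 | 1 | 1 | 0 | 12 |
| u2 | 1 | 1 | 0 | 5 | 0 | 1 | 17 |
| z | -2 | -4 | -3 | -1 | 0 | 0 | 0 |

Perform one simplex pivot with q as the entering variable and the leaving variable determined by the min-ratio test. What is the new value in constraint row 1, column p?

Ratio test on column q — row 1: 12/2 = 6; row 2: 17/1 = 17. Minimum is 6 at row 1 (u1 leaves); pivot element 2.
Divide row 1 by 2; eliminate column q from the other rows.
In the new row 1, the p entry is the old entry divided by the pivot: 0/2 = 0.

0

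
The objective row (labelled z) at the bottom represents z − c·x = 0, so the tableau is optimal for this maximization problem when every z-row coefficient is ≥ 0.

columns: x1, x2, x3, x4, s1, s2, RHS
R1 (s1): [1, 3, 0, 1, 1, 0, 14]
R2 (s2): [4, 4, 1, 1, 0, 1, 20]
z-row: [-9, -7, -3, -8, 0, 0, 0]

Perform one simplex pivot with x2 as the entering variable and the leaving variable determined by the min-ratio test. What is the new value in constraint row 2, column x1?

Ratio test on column x2 — row 1: 14/3 = 14/3; row 2: 20/4 = 5. Minimum is 14/3 at row 1 (s1 leaves); pivot element 3.
Divide row 1 by 3; eliminate column x2 from the other rows.
Row 2 update in column x1: 4 − 4·(1/3) = 8/3.

8/3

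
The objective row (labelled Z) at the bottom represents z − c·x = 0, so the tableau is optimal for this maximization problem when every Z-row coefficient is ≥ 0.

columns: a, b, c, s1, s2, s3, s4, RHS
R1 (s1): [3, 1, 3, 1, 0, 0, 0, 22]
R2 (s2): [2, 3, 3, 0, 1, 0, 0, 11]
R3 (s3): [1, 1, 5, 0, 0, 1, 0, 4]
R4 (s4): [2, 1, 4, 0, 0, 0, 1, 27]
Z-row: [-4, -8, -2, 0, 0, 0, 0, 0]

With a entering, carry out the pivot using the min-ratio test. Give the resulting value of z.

Ratio test on column a — row 1: 22/3 = 22/3; row 2: 11/2 = 11/2; row 3: 4/1 = 4; row 4: 27/2 = 27/2. Minimum is 4 at row 3 (s3 leaves); pivot element 1.
Pivot on row 3; the Z-row RHS becomes 0 − (-4)·4 = 16.

16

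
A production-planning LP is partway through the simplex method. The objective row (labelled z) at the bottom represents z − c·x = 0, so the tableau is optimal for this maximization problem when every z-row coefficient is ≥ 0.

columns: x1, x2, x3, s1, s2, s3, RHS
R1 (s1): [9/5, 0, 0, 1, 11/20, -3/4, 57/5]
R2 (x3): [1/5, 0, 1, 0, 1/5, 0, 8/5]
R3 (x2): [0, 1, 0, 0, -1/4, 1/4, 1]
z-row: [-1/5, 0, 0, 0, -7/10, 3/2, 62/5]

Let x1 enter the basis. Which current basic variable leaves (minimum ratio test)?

Column x1 entries and ratios — s1: (57/5)/(9/5) = 19/3; x3: (8/5)/(1/5) = 8; x2: 0 ≤ 0, skip.
Smallest ratio is 19/3 in the row of s1, so s1 leaves.

s1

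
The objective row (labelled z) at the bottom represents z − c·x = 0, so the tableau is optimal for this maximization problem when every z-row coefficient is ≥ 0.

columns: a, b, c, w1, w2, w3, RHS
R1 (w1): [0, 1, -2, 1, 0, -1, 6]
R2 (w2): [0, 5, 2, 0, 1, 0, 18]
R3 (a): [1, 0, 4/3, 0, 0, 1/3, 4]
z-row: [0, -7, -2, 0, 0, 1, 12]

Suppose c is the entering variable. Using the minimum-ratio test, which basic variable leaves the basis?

a

Column c entries and ratios — w1: -2 ≤ 0, skip; w2: 18/2 = 9; a: 4/(4/3) = 3.
Smallest ratio is 3 in the row of a, so a leaves.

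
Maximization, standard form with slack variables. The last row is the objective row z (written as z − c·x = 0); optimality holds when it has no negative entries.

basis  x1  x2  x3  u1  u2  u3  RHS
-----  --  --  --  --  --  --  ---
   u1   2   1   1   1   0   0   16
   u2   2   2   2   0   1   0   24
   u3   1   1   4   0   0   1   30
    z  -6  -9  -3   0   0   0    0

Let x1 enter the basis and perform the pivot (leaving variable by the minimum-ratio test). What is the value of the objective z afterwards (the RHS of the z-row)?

Ratio test on column x1 — row 1: 16/2 = 8; row 2: 24/2 = 12; row 3: 30/1 = 30. Minimum is 8 at row 1 (u1 leaves); pivot element 2.
Pivot on row 1; the z-row RHS becomes 0 − (-6)·8 = 48.

48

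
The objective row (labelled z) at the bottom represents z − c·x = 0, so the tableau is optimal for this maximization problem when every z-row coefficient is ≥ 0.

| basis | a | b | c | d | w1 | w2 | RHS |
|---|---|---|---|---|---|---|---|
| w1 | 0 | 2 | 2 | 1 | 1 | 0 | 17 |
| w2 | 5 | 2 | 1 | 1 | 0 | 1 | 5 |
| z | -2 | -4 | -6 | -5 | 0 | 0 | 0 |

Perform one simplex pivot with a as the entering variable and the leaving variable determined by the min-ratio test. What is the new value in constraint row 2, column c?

Ratio test on column a — row 1: entry 0 ≤ 0; row 2: 5/5 = 1. Minimum is 1 at row 2 (w2 leaves); pivot element 5.
Divide row 2 by 5; eliminate column a from the other rows.
In the new row 2, the c entry is the old entry divided by the pivot: 1/5 = 1/5.

1/5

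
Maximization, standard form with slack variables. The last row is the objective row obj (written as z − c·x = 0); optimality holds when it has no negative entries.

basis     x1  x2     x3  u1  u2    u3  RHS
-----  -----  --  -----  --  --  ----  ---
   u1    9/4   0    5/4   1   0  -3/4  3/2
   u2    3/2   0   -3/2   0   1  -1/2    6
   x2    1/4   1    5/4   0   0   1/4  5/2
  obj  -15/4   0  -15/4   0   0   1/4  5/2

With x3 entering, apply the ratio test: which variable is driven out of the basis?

Column x3 entries and ratios — u1: (3/2)/(5/4) = 6/5; u2: -3/2 ≤ 0, skip; x2: (5/2)/(5/4) = 2.
Smallest ratio is 6/5 in the row of u1, so u1 leaves.

u1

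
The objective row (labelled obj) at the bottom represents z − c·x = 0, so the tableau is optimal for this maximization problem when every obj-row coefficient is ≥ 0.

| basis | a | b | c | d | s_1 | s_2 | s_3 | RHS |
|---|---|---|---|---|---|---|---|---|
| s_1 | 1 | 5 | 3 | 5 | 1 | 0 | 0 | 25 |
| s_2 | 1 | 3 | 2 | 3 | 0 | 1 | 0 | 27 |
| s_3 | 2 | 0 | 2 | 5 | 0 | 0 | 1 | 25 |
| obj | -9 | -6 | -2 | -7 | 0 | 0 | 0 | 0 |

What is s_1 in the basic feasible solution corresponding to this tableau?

s_1 is basic (row 1); its value is the RHS of that row, 25.

25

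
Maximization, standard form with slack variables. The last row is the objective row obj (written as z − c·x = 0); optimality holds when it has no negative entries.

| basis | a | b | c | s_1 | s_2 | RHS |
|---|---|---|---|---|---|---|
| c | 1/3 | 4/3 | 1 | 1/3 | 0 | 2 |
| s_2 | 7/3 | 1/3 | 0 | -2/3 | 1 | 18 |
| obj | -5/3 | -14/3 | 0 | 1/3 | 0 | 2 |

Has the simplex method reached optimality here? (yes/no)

The obj-row has a negative entry -14/3 in column b, so it is not optimal.

no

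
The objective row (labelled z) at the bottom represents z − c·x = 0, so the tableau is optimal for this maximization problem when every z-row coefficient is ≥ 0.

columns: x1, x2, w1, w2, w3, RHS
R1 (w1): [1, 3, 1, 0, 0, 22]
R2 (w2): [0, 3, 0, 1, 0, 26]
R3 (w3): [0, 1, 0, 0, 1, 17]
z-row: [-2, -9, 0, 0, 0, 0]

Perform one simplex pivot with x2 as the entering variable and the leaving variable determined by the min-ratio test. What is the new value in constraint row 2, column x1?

-1

Ratio test on column x2 — row 1: 22/3 = 22/3; row 2: 26/3 = 26/3; row 3: 17/1 = 17. Minimum is 22/3 at row 1 (w1 leaves); pivot element 3.
Divide row 1 by 3; eliminate column x2 from the other rows.
Row 2 update in column x1: 0 − 3·(1/3) = -1.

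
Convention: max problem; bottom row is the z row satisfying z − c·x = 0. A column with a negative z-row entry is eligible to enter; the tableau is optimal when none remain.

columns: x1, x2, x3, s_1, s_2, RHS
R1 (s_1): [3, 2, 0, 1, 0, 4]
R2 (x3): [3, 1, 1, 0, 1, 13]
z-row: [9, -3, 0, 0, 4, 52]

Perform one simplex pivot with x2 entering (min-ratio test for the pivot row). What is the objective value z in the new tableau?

58

Ratio test on column x2 — row 1: 4/2 = 2; row 2: 13/1 = 13. Minimum is 2 at row 1 (s_1 leaves); pivot element 2.
Pivot on row 1; the z-row RHS becomes 52 − (-3)·2 = 58.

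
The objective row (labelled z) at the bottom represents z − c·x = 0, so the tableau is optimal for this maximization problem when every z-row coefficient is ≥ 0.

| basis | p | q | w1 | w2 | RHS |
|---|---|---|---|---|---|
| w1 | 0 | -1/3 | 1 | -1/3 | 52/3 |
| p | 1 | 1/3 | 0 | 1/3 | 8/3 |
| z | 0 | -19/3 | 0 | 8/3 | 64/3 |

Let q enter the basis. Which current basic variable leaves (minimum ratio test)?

p

Column q entries and ratios — w1: -1/3 ≤ 0, skip; p: (8/3)/(1/3) = 8.
Smallest ratio is 8 in the row of p, so p leaves.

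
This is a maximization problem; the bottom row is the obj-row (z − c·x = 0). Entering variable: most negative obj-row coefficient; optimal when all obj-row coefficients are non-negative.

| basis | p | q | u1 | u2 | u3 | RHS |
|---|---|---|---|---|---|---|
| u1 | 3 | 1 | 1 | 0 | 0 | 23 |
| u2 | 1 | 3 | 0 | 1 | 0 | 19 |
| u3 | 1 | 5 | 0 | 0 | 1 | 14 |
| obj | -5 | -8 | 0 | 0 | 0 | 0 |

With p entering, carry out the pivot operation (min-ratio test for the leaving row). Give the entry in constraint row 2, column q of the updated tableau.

8/3

Ratio test on column p — row 1: 23/3 = 23/3; row 2: 19/1 = 19; row 3: 14/1 = 14. Minimum is 23/3 at row 1 (u1 leaves); pivot element 3.
Divide row 1 by 3; eliminate column p from the other rows.
Row 2 update in column q: 3 − 1·(1/3) = 8/3.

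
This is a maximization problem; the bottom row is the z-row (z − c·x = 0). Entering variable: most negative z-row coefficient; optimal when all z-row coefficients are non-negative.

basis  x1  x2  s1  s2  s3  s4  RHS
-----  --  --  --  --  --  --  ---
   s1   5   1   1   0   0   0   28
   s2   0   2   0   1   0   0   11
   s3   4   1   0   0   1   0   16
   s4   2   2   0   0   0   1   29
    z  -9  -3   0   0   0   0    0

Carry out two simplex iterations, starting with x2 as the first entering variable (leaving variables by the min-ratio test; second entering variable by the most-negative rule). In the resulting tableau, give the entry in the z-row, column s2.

Ratio test on column x2 — row 1: 28/1 = 28; row 2: 11/2 = 11/2; row 3: 16/1 = 16; row 4: 29/2 = 29/2. Minimum is 11/2 at row 2 (s2 leaves); pivot element 2.
Divide row 2 by 2; eliminate column x2 from the other rows.
Second iteration: most negative z-row entry is -9 in column x1, so x1 enters.
Ratio test on column x1 — row 1: (45/2)/5 = 9/2; row 2: entry 0 ≤ 0; row 3: (21/2)/4 = 21/8; row 4: 18/2 = 9. Minimum is 21/8 at row 3 (s3 leaves); pivot element 4.
Divide row 3 by 4; eliminate column x1 from the other rows.
After both pivots, the entry at the z-row, column s2 is 3/8.

3/8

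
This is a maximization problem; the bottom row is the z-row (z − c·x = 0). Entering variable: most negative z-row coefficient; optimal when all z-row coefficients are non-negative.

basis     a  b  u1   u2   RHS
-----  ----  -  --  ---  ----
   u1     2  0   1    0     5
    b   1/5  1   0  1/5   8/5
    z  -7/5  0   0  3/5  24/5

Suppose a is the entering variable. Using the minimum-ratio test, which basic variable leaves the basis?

u1

Column a entries and ratios — u1: 5/2 = 5/2; b: (8/5)/(1/5) = 8.
Smallest ratio is 5/2 in the row of u1, so u1 leaves.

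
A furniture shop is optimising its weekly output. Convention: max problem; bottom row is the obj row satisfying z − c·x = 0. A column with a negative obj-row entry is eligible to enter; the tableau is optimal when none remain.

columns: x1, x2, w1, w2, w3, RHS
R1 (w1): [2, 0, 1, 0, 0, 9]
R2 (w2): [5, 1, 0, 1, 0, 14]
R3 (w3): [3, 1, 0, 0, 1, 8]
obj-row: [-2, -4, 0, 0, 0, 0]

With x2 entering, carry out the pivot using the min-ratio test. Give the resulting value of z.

32

Ratio test on column x2 — row 1: entry 0 ≤ 0; row 2: 14/1 = 14; row 3: 8/1 = 8. Minimum is 8 at row 3 (w3 leaves); pivot element 1.
Pivot on row 3; the obj-row RHS becomes 0 − (-4)·8 = 32.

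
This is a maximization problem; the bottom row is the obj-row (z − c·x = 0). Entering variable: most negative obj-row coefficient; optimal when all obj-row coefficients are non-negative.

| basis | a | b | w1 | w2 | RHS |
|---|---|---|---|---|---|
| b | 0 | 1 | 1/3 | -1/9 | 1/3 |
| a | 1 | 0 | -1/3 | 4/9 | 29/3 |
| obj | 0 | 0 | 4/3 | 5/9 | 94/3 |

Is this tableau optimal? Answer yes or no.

yes

Every obj-row coefficient is ≥ 0, so the tableau is optimal.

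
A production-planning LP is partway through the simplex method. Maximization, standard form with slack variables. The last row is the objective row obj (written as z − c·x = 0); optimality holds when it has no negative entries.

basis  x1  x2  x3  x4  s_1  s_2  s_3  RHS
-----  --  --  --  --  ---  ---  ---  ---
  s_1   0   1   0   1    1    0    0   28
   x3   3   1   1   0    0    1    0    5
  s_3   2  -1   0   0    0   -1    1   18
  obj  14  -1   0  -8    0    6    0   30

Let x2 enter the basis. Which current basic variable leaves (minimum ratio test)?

Column x2 entries and ratios — s_1: 28/1 = 28; x3: 5/1 = 5; s_3: -1 ≤ 0, skip.
Smallest ratio is 5 in the row of x3, so x3 leaves.

x3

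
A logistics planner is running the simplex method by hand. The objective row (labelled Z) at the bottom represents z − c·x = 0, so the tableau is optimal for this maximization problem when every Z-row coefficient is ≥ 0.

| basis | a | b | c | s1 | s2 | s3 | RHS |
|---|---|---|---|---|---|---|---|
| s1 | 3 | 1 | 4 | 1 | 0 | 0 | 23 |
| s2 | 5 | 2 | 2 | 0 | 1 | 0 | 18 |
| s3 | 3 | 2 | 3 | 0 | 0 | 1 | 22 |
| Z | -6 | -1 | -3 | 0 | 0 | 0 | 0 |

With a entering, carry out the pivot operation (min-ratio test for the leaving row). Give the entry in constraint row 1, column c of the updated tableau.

14/5

Ratio test on column a — row 1: 23/3 = 23/3; row 2: 18/5 = 18/5; row 3: 22/3 = 22/3. Minimum is 18/5 at row 2 (s2 leaves); pivot element 5.
Divide row 2 by 5; eliminate column a from the other rows.
Row 1 update in column c: 4 − 3·(2/5) = 14/5.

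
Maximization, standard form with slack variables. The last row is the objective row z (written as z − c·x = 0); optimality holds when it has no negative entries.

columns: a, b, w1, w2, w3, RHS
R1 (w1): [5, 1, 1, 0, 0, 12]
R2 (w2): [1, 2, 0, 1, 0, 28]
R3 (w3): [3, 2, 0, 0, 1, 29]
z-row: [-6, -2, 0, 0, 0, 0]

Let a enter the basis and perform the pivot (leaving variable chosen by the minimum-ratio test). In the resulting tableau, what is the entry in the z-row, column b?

Ratio test on column a — row 1: 12/5 = 12/5; row 2: 28/1 = 28; row 3: 29/3 = 29/3. Minimum is 12/5 at row 1 (w1 leaves); pivot element 5.
Divide row 1 by 5; eliminate column a from the other rows.
z-row update in column b: -2 − (-6)·(1/5) = -4/5.

-4/5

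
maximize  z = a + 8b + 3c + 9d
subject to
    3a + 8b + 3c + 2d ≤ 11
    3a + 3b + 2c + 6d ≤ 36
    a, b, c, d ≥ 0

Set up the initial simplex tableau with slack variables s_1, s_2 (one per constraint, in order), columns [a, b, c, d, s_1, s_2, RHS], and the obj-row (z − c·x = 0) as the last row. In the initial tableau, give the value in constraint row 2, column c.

Constraint 2 has coefficient 2 on c.

2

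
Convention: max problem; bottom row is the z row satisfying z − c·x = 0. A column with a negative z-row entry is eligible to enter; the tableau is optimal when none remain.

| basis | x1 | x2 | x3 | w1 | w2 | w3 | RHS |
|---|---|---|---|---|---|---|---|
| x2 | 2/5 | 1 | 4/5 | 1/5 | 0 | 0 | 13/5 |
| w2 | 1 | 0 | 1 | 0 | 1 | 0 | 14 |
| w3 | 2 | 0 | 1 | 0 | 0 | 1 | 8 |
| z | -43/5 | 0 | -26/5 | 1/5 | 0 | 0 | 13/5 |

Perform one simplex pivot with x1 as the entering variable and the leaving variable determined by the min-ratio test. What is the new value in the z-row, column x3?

Ratio test on column x1 — row 1: (13/5)/(2/5) = 13/2; row 2: 14/1 = 14; row 3: 8/2 = 4. Minimum is 4 at row 3 (w3 leaves); pivot element 2.
Divide row 3 by 2; eliminate column x1 from the other rows.
z-row update in column x3: -26/5 − (-43/5)·(1/2) = -9/10.

-9/10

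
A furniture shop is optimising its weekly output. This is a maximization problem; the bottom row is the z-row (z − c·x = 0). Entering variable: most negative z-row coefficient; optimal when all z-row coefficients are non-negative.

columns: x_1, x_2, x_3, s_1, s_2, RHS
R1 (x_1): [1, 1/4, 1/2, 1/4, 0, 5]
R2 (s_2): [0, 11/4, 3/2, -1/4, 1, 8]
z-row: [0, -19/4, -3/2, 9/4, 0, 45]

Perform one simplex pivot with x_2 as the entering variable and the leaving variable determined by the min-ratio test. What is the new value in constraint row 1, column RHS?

Ratio test on column x_2 — row 1: 5/(1/4) = 20; row 2: 8/(11/4) = 32/11. Minimum is 32/11 at row 2 (s_2 leaves); pivot element 11/4.
Divide row 2 by 11/4; eliminate column x_2 from the other rows.
Row 1 update in column RHS: 5 − (1/4)·(32/11) = 47/11.

47/11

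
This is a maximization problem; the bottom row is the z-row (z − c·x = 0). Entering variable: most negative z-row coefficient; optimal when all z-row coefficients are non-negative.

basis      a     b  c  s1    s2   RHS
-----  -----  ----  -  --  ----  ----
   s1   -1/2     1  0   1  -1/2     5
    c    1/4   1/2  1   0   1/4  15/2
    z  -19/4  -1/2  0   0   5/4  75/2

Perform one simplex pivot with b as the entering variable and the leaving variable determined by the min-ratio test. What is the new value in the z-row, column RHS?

40

Ratio test on column b — row 1: 5/1 = 5; row 2: (15/2)/(1/2) = 15. Minimum is 5 at row 1 (s1 leaves); pivot element 1.
Divide row 1 by 1; eliminate column b from the other rows.
z-row update in column RHS: 75/2 − (-1/2)·5 = 40.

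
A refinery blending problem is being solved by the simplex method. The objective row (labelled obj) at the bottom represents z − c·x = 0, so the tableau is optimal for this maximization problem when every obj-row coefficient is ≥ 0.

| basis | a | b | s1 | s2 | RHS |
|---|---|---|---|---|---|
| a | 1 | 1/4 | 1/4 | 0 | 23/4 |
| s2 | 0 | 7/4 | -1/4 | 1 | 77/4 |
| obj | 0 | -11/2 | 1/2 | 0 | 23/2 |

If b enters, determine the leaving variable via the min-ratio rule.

Column b entries and ratios — a: (23/4)/(1/4) = 23; s2: (77/4)/(7/4) = 11.
Smallest ratio is 11 in the row of s2, so s2 leaves.

s2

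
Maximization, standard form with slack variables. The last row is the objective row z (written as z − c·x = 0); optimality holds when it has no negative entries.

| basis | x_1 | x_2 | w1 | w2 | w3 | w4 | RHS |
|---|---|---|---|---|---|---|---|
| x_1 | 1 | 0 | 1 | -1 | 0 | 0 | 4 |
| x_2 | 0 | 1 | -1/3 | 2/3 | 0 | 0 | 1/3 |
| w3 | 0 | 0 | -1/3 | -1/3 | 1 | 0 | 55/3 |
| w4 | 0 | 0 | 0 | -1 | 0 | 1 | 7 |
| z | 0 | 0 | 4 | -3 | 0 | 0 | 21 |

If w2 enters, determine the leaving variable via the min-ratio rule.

Column w2 entries and ratios — x_1: -1 ≤ 0, skip; x_2: (1/3)/(2/3) = 1/2; w3: -1/3 ≤ 0, skip; w4: -1 ≤ 0, skip.
Smallest ratio is 1/2 in the row of x_2, so x_2 leaves.

x_2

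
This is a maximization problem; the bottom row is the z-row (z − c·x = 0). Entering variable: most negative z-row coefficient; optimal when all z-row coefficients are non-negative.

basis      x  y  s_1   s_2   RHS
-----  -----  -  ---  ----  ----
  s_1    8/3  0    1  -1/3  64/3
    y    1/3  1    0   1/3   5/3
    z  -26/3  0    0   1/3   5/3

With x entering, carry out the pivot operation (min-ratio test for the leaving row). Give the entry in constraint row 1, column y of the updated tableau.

-8

Ratio test on column x — row 1: (64/3)/(8/3) = 8; row 2: (5/3)/(1/3) = 5. Minimum is 5 at row 2 (y leaves); pivot element 1/3.
Divide row 2 by 1/3; eliminate column x from the other rows.
Row 1 update in column y: 0 − (8/3)·3 = -8.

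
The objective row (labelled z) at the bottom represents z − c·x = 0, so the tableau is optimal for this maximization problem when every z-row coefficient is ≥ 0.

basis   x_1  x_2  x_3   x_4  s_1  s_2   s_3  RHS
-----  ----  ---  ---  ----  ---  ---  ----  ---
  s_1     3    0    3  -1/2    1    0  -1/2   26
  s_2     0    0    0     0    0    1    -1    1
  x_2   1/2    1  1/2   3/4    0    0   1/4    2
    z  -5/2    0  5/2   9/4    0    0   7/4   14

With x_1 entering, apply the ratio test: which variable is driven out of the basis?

x_2

Column x_1 entries and ratios — s_1: 26/3 = 26/3; s_2: 0 ≤ 0, skip; x_2: 2/(1/2) = 4.
Smallest ratio is 4 in the row of x_2, so x_2 leaves.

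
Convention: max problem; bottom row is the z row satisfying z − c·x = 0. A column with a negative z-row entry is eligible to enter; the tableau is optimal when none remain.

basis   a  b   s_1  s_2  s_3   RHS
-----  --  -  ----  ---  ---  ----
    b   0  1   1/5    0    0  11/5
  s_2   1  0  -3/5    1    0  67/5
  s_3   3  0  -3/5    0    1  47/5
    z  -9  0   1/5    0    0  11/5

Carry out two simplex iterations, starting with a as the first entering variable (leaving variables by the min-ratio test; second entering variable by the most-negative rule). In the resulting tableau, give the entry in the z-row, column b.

Ratio test on column a — row 1: entry 0 ≤ 0; row 2: (67/5)/1 = 67/5; row 3: (47/5)/3 = 47/15. Minimum is 47/15 at row 3 (s_3 leaves); pivot element 3.
Divide row 3 by 3; eliminate column a from the other rows.
Second iteration: most negative z-row entry is -8/5 in column s_1, so s_1 enters.
Ratio test on column s_1 — row 1: (11/5)/(1/5) = 11; row 2: entry -2/5 ≤ 0; row 3: entry -1/5 ≤ 0. Minimum is 11 at row 1 (b leaves); pivot element 1/5.
Divide row 1 by 1/5; eliminate column s_1 from the other rows.
After both pivots, the entry at the z-row, column b is 8.

8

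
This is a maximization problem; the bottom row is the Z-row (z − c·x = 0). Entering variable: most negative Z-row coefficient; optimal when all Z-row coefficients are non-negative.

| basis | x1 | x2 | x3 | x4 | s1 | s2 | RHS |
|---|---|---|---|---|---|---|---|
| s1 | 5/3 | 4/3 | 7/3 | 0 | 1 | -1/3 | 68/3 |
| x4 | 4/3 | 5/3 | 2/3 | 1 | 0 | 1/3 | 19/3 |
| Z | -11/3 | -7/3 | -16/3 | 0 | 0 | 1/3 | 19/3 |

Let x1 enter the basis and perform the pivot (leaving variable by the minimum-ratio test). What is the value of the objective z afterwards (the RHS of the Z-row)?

Ratio test on column x1 — row 1: (68/3)/(5/3) = 68/5; row 2: (19/3)/(4/3) = 19/4. Minimum is 19/4 at row 2 (x4 leaves); pivot element 4/3.
Pivot on row 2; the Z-row RHS becomes 19/3 − (-11/3)·(19/4) = 95/4.

95/4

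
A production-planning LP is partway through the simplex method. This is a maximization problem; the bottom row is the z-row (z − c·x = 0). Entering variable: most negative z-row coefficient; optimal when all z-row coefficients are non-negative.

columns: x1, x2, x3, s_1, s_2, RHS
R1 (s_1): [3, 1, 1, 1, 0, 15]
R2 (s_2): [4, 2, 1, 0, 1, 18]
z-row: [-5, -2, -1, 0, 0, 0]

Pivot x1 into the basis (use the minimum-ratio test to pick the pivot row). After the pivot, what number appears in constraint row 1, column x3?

Ratio test on column x1 — row 1: 15/3 = 5; row 2: 18/4 = 9/2. Minimum is 9/2 at row 2 (s_2 leaves); pivot element 4.
Divide row 2 by 4; eliminate column x1 from the other rows.
Row 1 update in column x3: 1 − 3·(1/4) = 1/4.

1/4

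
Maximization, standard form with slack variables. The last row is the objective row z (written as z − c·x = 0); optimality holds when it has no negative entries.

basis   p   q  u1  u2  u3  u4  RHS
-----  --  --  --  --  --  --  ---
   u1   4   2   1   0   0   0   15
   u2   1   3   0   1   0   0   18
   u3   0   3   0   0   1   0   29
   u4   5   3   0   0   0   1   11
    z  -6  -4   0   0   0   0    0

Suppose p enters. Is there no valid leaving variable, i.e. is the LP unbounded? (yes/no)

no

Column p has positive entries in row(s) 1, 2, 4, so the ratio test bounds it — not unbounded.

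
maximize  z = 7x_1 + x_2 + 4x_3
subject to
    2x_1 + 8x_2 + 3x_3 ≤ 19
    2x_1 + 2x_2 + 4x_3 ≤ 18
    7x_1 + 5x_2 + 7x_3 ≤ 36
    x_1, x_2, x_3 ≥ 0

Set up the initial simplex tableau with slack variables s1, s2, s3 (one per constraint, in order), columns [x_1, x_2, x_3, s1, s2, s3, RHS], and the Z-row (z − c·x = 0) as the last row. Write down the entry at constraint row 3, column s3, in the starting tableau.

1

Slack s3 belongs to constraint 3; its column is the unit vector e_3, so the entry in row 3 is 1.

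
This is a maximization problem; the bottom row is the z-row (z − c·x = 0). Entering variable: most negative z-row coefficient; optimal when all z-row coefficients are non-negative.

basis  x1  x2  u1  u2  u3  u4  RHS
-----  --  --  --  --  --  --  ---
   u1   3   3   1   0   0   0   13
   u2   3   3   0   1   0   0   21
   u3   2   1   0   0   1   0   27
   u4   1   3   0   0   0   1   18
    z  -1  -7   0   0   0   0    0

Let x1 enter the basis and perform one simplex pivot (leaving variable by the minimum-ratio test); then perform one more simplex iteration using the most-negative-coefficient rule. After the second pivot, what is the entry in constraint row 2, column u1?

-1

Ratio test on column x1 — row 1: 13/3 = 13/3; row 2: 21/3 = 7; row 3: 27/2 = 27/2; row 4: 18/1 = 18. Minimum is 13/3 at row 1 (u1 leaves); pivot element 3.
Divide row 1 by 3; eliminate column x1 from the other rows.
Second iteration: most negative z-row entry is -6 in column x2, so x2 enters.
Ratio test on column x2 — row 1: (13/3)/1 = 13/3; row 2: entry 0 ≤ 0; row 3: entry -1 ≤ 0; row 4: (41/3)/2 = 41/6. Minimum is 13/3 at row 1 (x1 leaves); pivot element 1.
Divide row 1 by 1; eliminate column x2 from the other rows.
After both pivots, the entry at constraint row 2, column u1 is -1.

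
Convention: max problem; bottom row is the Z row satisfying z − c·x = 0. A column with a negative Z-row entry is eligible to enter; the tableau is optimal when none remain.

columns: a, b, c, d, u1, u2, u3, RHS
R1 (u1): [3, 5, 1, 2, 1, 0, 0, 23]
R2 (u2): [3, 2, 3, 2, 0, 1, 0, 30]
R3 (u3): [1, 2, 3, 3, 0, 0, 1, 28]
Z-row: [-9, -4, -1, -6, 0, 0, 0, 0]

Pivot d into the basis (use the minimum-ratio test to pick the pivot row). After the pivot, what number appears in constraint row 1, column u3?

Ratio test on column d — row 1: 23/2 = 23/2; row 2: 30/2 = 15; row 3: 28/3 = 28/3. Minimum is 28/3 at row 3 (u3 leaves); pivot element 3.
Divide row 3 by 3; eliminate column d from the other rows.
Row 1 update in column u3: 0 − 2·(1/3) = -2/3.

-2/3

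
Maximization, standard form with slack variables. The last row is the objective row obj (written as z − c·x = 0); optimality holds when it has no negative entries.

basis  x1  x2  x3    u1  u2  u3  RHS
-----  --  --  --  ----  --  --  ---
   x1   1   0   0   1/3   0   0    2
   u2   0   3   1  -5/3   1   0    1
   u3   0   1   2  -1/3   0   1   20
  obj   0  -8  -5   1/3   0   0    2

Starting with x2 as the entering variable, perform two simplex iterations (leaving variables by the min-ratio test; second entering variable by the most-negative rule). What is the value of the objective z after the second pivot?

Ratio test on column x2 — row 1: entry 0 ≤ 0; row 2: 1/3 = 1/3; row 3: 20/1 = 20. Minimum is 1/3 at row 2 (u2 leaves); pivot element 3.
Pivot on row 2; the obj-row RHS becomes 2 − (-8)·(1/3) = 14/3.
Next entering variable (most negative obj-row entry -37/9): u1.
Ratio test on column u1 — row 1: 2/(1/3) = 6; row 2: entry -5/9 ≤ 0; row 3: (59/3)/(2/9) = 177/2. Minimum is 6 at row 1 (x1 leaves); pivot element 1/3.
After the second pivot the obj-row RHS is 14/3 − (-37/9)·6 = 88/3.

88/3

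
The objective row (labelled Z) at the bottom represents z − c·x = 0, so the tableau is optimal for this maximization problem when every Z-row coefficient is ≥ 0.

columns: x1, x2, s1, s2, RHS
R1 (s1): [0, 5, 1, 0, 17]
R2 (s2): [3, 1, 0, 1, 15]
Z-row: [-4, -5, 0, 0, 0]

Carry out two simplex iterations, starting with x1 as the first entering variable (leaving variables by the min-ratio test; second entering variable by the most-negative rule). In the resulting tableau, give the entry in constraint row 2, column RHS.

Ratio test on column x1 — row 1: entry 0 ≤ 0; row 2: 15/3 = 5. Minimum is 5 at row 2 (s2 leaves); pivot element 3.
Divide row 2 by 3; eliminate column x1 from the other rows.
Second iteration: most negative Z-row entry is -11/3 in column x2, so x2 enters.
Ratio test on column x2 — row 1: 17/5 = 17/5; row 2: 5/(1/3) = 15. Minimum is 17/5 at row 1 (s1 leaves); pivot element 5.
Divide row 1 by 5; eliminate column x2 from the other rows.
After both pivots, the entry at constraint row 2, column RHS is 58/15.

58/15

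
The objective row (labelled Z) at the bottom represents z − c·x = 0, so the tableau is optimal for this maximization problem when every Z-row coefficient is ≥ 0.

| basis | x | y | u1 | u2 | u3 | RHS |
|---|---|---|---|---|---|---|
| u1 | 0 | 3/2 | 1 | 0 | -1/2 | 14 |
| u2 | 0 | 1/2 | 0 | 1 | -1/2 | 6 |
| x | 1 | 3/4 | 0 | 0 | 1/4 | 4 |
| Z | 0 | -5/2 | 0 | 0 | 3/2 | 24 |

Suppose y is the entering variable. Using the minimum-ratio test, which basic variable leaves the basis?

x

Column y entries and ratios — u1: 14/(3/2) = 28/3; u2: 6/(1/2) = 12; x: 4/(3/4) = 16/3.
Smallest ratio is 16/3 in the row of x, so x leaves.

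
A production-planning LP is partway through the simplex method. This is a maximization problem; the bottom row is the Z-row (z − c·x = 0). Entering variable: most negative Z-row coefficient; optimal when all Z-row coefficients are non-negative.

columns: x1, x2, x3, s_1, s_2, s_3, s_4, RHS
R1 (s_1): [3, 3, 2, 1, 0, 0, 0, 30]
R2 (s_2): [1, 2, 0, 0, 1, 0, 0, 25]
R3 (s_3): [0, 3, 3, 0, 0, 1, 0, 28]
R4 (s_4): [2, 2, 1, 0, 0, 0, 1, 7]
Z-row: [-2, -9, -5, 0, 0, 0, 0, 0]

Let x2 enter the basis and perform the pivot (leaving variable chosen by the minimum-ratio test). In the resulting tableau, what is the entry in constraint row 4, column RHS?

7/2

Ratio test on column x2 — row 1: 30/3 = 10; row 2: 25/2 = 25/2; row 3: 28/3 = 28/3; row 4: 7/2 = 7/2. Minimum is 7/2 at row 4 (s_4 leaves); pivot element 2.
Divide row 4 by 2; eliminate column x2 from the other rows.
In the new row 4, the RHS entry is the old entry divided by the pivot: 7/2 = 7/2.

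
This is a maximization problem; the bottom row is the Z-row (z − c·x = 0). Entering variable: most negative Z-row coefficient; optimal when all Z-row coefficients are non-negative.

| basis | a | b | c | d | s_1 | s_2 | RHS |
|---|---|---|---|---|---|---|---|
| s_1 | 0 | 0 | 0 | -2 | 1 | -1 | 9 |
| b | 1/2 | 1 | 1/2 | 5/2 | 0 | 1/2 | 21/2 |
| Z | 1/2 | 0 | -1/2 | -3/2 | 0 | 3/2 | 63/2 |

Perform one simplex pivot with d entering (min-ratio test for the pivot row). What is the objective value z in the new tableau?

Ratio test on column d — row 1: entry -2 ≤ 0; row 2: (21/2)/(5/2) = 21/5. Minimum is 21/5 at row 2 (b leaves); pivot element 5/2.
Pivot on row 2; the Z-row RHS becomes 63/2 − (-3/2)·(21/5) = 189/5.

189/5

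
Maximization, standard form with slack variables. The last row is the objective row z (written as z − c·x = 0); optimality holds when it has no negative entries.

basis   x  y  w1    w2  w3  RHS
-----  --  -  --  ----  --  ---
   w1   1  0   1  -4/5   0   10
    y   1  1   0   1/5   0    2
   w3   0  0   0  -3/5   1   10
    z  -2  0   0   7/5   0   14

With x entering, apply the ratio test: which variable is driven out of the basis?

y

Column x entries and ratios — w1: 10/1 = 10; y: 2/1 = 2; w3: 0 ≤ 0, skip.
Smallest ratio is 2 in the row of y, so y leaves.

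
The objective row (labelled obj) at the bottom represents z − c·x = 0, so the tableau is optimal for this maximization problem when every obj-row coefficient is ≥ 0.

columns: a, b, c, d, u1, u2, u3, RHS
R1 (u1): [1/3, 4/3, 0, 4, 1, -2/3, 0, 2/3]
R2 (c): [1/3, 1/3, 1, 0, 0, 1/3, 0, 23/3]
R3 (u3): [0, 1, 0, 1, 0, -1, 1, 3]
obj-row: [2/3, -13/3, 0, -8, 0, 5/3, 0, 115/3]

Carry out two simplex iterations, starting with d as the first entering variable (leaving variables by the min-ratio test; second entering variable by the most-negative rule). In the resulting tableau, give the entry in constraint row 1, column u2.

Ratio test on column d — row 1: (2/3)/4 = 1/6; row 2: entry 0 ≤ 0; row 3: 3/1 = 3. Minimum is 1/6 at row 1 (u1 leaves); pivot element 4.
Divide row 1 by 4; eliminate column d from the other rows.
Second iteration: most negative obj-row entry is -5/3 in column b, so b enters.
Ratio test on column b — row 1: (1/6)/(1/3) = 1/2; row 2: (23/3)/(1/3) = 23; row 3: (17/6)/(2/3) = 17/4. Minimum is 1/2 at row 1 (d leaves); pivot element 1/3.
Divide row 1 by 1/3; eliminate column b from the other rows.
After both pivots, the entry at constraint row 1, column u2 is -1/2.

-1/2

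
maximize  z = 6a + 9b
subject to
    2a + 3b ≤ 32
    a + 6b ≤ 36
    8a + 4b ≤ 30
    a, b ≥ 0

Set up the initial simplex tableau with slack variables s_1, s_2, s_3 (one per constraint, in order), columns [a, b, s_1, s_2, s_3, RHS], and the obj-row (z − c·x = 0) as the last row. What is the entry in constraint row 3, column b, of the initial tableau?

4

Constraint 3 has coefficient 4 on b.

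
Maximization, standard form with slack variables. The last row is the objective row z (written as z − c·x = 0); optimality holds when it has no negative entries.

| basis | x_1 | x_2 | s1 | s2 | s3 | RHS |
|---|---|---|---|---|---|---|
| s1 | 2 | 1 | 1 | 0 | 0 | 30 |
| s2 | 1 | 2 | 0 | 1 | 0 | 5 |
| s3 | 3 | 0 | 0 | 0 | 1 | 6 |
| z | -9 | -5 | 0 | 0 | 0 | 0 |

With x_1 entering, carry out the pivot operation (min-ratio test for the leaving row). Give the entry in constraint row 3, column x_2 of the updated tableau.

0

Ratio test on column x_1 — row 1: 30/2 = 15; row 2: 5/1 = 5; row 3: 6/3 = 2. Minimum is 2 at row 3 (s3 leaves); pivot element 3.
Divide row 3 by 3; eliminate column x_1 from the other rows.
In the new row 3, the x_2 entry is the old entry divided by the pivot: 0/3 = 0.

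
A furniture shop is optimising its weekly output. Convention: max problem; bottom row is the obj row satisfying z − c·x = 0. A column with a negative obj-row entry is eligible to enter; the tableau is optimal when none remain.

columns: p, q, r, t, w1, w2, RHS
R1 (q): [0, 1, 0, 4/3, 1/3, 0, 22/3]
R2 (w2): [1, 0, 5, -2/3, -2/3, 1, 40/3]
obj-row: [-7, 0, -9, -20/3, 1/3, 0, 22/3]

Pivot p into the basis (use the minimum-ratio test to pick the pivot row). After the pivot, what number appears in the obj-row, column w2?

7

Ratio test on column p — row 1: entry 0 ≤ 0; row 2: (40/3)/1 = 40/3. Minimum is 40/3 at row 2 (w2 leaves); pivot element 1.
Divide row 2 by 1; eliminate column p from the other rows.
obj-row update in column w2: 0 − (-7)·1 = 7.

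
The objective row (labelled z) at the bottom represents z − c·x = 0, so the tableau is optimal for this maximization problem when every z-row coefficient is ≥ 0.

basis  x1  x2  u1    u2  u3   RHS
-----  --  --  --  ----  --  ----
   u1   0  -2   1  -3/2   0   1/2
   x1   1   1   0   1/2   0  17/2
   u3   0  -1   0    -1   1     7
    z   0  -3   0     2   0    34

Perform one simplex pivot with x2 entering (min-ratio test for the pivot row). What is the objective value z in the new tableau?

Ratio test on column x2 — row 1: entry -2 ≤ 0; row 2: (17/2)/1 = 17/2; row 3: entry -1 ≤ 0. Minimum is 17/2 at row 2 (x1 leaves); pivot element 1.
Pivot on row 2; the z-row RHS becomes 34 − (-3)·(17/2) = 119/2.

119/2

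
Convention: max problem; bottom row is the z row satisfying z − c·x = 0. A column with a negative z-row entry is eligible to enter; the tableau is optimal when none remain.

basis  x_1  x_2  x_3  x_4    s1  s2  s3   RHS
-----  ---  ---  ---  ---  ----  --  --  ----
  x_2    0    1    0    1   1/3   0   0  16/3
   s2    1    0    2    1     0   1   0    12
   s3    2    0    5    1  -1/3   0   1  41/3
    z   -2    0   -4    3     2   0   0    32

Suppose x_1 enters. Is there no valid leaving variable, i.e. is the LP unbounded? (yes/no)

no

Column x_1 has positive entries in row(s) 2, 3, so the ratio test bounds it — not unbounded.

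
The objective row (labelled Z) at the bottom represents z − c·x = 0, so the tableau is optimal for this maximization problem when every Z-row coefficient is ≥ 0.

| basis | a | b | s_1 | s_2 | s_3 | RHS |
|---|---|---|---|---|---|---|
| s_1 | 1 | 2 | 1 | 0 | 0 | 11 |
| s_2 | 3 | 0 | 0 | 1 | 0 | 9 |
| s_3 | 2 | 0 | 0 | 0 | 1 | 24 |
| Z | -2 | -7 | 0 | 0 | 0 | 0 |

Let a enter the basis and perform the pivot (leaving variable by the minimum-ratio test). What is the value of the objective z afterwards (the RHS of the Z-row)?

6

Ratio test on column a — row 1: 11/1 = 11; row 2: 9/3 = 3; row 3: 24/2 = 12. Minimum is 3 at row 2 (s_2 leaves); pivot element 3.
Pivot on row 2; the Z-row RHS becomes 0 − (-2)·3 = 6.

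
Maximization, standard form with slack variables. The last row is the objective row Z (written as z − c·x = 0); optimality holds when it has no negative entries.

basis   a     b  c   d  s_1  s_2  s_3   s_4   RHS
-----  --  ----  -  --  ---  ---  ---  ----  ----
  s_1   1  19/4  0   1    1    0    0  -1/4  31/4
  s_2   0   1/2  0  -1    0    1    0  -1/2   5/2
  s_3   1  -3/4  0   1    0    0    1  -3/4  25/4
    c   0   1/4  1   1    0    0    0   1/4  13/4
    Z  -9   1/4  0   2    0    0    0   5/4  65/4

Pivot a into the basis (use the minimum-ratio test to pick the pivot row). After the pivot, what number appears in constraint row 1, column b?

Ratio test on column a — row 1: (31/4)/1 = 31/4; row 2: entry 0 ≤ 0; row 3: (25/4)/1 = 25/4; row 4: entry 0 ≤ 0. Minimum is 25/4 at row 3 (s_3 leaves); pivot element 1.
Divide row 3 by 1; eliminate column a from the other rows.
Row 1 update in column b: 19/4 − 1·(-3/4) = 11/2.

11/2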